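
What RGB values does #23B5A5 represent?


23 → 35 (R)
B5 → 181 (G)
A5 → 165 (B)
= RGB(35, 181, 165)


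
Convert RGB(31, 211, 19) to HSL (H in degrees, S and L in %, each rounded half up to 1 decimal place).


Normalize: R'=31/255≈0.1216, G'=211/255≈0.8275, B'=19/255≈0.0745
Max=211/255, Min=19/255, Δ=Max-Min=192/255
L = (Max+Min)/2 = (211+19)/510 = 230/510 = 0.45098… → L = 45.1%
L ≤ 0.5 → S = Δ/(Max+Min) = 192/(211+19) = 192/230 = 0.83478… → S = 83.5%
(the 1/255 factors cancel in S and H, so raw channel differences can be used)
Max is G' → H = 60 × ((B-R)/Δ + 2) = 60 × ((19-31)/192 + 2)
  -12/192 + 2 = -0.0625 + 2 = 1.9375
  H = 60 × 1.9375 = 116.25° → H = 116.3°
= HSL(116.3°, 83.5%, 45.1%)


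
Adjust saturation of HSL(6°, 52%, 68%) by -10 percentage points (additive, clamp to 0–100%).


Original S = 52%
Adjustment = -10 percentage points
New S = 52 + (-10) = 42
Clamp to [0, 100] → 42
= HSL(6°, 42%, 68%)


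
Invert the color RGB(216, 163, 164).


Invert: (255-R, 255-G, 255-B)
R: 255-216 = 39
G: 255-163 = 92
B: 255-164 = 91
= RGB(39, 92, 91)


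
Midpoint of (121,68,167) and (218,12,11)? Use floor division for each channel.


Midpoint: each channel = ⌊(C₁+C₂)/2⌋
R: ⌊(121+218)/2⌋ = 169
G: ⌊(68+12)/2⌋ = 40
B: ⌊(167+11)/2⌋ = 89
= RGB(169, 40, 89)


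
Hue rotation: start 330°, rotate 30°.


New hue = (H + rotation) mod 360
New hue = (330 + 30) mod 360
= 360 mod 360
= 0°


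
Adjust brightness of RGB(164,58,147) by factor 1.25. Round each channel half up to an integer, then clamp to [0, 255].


Multiply each channel by 1.25, round half up, clamp to [0, 255]
R: 164×1.25 = 205
G: 58×1.25 = 72.5 → round → 73
B: 147×1.25 = 183.75 → round → 184
= RGB(205, 73, 184)


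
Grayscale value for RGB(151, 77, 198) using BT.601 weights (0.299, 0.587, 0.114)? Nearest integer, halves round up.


Gray = 0.299×R + 0.587×G + 0.114×B
Gray = 0.299×151 + 0.587×77 + 0.114×198
Gray = 45.149 + 45.199 + 22.572
Gray = 112.920 → round half up → 113
Gray = 113


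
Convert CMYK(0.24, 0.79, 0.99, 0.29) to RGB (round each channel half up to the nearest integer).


R = 255 × (1-C) × (1-K) = 255 × 0.76 × 0.71 = 137.598 → 138
G = 255 × (1-M) × (1-K) = 255 × 0.21 × 0.71 = 38.0205 → 38
B = 255 × (1-Y) × (1-K) = 255 × 0.01 × 0.71 = 1.8105 → 2
= RGB(138, 38, 2)


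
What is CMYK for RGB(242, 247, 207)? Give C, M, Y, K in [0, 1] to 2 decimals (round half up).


R'=242/255≈0.9490, G'=247/255≈0.9686, B'=207/255≈0.8118
K = 1 - max(R',G',B') = 1 - 247/255 = 8/255 = 0.03137… → 0.03
(1-R'-K)/(1-K) simplifies to (max-R)/max with max = 247:
C = (247-242)/247 = 5/247 = 0.02024… → 0.02
M = (247-247)/247 = 0/247 = 0 → 0.00
Y = (247-207)/247 = 40/247 = 0.16194… → 0.16
= CMYK(0.02, 0.00, 0.16, 0.03)


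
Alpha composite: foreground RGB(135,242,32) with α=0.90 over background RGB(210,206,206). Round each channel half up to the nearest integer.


C = α×F + (1-α)×B, with 1-α = 0.10
R: 0.90×135 + 0.10×210 = 121.50 + 21.00 = 142.50 → 143
G: 0.90×242 + 0.10×206 = 217.80 + 20.60 = 238.40 → 238
B: 0.90×32 + 0.10×206 = 28.80 + 20.60 = 49.40 → 49
= RGB(143, 238, 49)


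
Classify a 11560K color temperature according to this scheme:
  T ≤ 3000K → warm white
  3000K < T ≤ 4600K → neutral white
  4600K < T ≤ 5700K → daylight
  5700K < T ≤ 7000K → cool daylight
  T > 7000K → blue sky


Temperature: 11560K
11560K > 7000K → blue sky
Classification: blue sky


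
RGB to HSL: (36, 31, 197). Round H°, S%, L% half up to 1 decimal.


Normalize: R'=36/255≈0.1412, G'=31/255≈0.1216, B'=197/255≈0.7725
Max=197/255, Min=31/255, Δ=Max-Min=166/255
L = (Max+Min)/2 = (197+31)/510 = 228/510 = 0.44705… → L = 44.7%
L ≤ 0.5 → S = Δ/(Max+Min) = 166/(197+31) = 166/228 = 0.72807… → S = 72.8%
(the 1/255 factors cancel in S and H, so raw channel differences can be used)
Max is B' → H = 60 × ((R-G)/Δ + 4) = 60 × ((36-31)/166 + 4)
  5/166 + 4 = 0.0301… + 4 = 4.0301…
  H = 60 × 4.0301… = 241.807…° → H = 241.8°
= HSL(241.8°, 72.8%, 44.7%)


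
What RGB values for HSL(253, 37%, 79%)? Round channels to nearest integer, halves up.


H=253°, S=0.37, L=0.79
C = (1-|2L-1|)×S = (1-|0.58|)×0.37 = 0.1554
H' = H/60 = 253/60 ≈ 4.2167; X = C×(1-|H' mod 2 - 1|) = 0.03367
m = L - C/2 = 0.79 - 0.0777 = 0.7123
Sector ⌊H'⌋ = 4 → (R',G',B') = (0.03367, 0.0, 0.1554)
RGB = ((R'+m)×255, (G'+m)×255, (B'+m)×255) = (190.22235, 181.6365, 221.2635)
Round half up → RGB(190, 182, 221)


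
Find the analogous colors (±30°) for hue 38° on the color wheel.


Base hue: 38°
Left analog: (38 - 30) mod 360 = 8°
Right analog: (38 + 30) mod 360 = 68°
Analogous hues = 8° and 68°


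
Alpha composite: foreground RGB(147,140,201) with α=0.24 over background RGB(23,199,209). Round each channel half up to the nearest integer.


C = α×F + (1-α)×B, with 1-α = 0.76
R: 0.24×147 + 0.76×23 = 35.28 + 17.48 = 52.76 → 53
G: 0.24×140 + 0.76×199 = 33.60 + 151.24 = 184.84 → 185
B: 0.24×201 + 0.76×209 = 48.24 + 158.84 = 207.08 → 207
= RGB(53, 185, 207)


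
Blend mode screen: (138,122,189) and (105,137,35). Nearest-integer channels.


Screen: C = 255 - (255-A)×(255-B)/255, rounded to nearest integer
R: 255 - (255-138)×(255-105)/255 = 255 - 17550/255 ≈ 255 - 68.824 = 186.176 → 186
G: 255 - (255-122)×(255-137)/255 = 255 - 15694/255 ≈ 255 - 61.545 = 193.455 → 193
B: 255 - (255-189)×(255-35)/255 = 255 - 14520/255 ≈ 255 - 56.941 = 198.059 → 198
= RGB(186, 193, 198)


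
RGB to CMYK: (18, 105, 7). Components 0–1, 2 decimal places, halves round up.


R'=18/255≈0.0706, G'=105/255≈0.4118, B'=7/255≈0.0275
K = 1 - max(R',G',B') = 1 - 105/255 = 150/255 = 0.58823… → 0.59
(1-R'-K)/(1-K) simplifies to (max-R)/max with max = 105:
C = (105-18)/105 = 87/105 = 0.82857… → 0.83
M = (105-105)/105 = 0/105 = 0 → 0.00
Y = (105-7)/105 = 98/105 = 0.93333… → 0.93
= CMYK(0.83, 0.00, 0.93, 0.59)


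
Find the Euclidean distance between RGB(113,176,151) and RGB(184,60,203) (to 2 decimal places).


d = √[(R₁-R₂)² + (G₁-G₂)² + (B₁-B₂)²]
d = √[(113-184)² + (176-60)² + (151-203)²]
d = √[5041 + 13456 + 2704]
d = √21201
d ≈ 145.61


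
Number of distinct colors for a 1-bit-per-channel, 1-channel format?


Total bits = 1 bits/channel × 1 channels = 1 bits
Distinct colors = 2^1
= 2 colors


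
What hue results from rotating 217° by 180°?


New hue = (H + rotation) mod 360
New hue = (217 + 180) mod 360
= 397 mod 360
= 37°


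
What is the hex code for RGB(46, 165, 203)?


R = 46 → 2E (hex)
G = 165 → A5 (hex)
B = 203 → CB (hex)
Hex = #2EA5CB


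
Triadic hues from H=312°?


Triadic: equally spaced at 120° intervals
H1 = 312°
H2 = (312 + 120) mod 360 = 72°
H3 = (312 + 240) mod 360 = 192°
Triadic = 312°, 72°, 192°


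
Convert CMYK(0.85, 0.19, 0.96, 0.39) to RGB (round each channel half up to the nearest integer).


R = 255 × (1-C) × (1-K) = 255 × 0.15 × 0.61 = 23.3325 → 23
G = 255 × (1-M) × (1-K) = 255 × 0.81 × 0.61 = 125.9955 → 126
B = 255 × (1-Y) × (1-K) = 255 × 0.04 × 0.61 = 6.222 → 6
= RGB(23, 126, 6)


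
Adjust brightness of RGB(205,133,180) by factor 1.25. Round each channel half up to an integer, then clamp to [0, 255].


Multiply each channel by 1.25, round half up, clamp to [0, 255]
R: 205×1.25 = 256.25 → round → 256 → clamp → 255
G: 133×1.25 = 166.25 → round → 166
B: 180×1.25 = 225
= RGB(255, 166, 225)


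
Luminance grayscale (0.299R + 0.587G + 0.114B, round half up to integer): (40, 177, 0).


Gray = 0.299×R + 0.587×G + 0.114×B
Gray = 0.299×40 + 0.587×177 + 0.114×0
Gray = 11.960 + 103.899 + 0.000
Gray = 115.859 → round half up → 116
Gray = 116


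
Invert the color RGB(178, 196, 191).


Invert: (255-R, 255-G, 255-B)
R: 255-178 = 77
G: 255-196 = 59
B: 255-191 = 64
= RGB(77, 59, 64)


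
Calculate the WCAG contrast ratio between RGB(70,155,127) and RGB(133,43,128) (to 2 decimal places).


Linearize each sRGB channel c=v/255: c/12.92 if c ≤ 0.04045 else ((c+0.055)/1.055)^2.4
L = 0.2126×R_lin + 0.7152×G_lin + 0.0722×B_lin
Color 1 (70,155,127):
  R=70: 70/255≈0.2745 > 0.04045 → ((0.2745+0.055)/1.055)^2.4 ≈ 0.06125
  G=155: 155/255≈0.6078 > 0.04045 → ((0.6078+0.055)/1.055)^2.4 ≈ 0.32778
  B=127: 127/255≈0.4980 > 0.04045 → ((0.4980+0.055)/1.055)^2.4 ≈ 0.21223
  L1 = 0.2126×0.06125 + 0.7152×0.32778 + 0.0722×0.21223 ≈ 0.26277
Color 2 (133,43,128):
  R=133: 133/255≈0.5216 > 0.04045 → ((0.5216+0.055)/1.055)^2.4 ≈ 0.23455
  G=43: 43/255≈0.1686 > 0.04045 → ((0.1686+0.055)/1.055)^2.4 ≈ 0.02416
  B=128: 128/255≈0.5020 > 0.04045 → ((0.5020+0.055)/1.055)^2.4 ≈ 0.21586
  L2 = 0.2126×0.23455 + 0.7152×0.02416 + 0.0722×0.21586 ≈ 0.08273
Lighter = 0.26277, Darker = 0.08273
Ratio = (L_lighter + 0.05) / (L_darker + 0.05)
Ratio = (0.26277 + 0.05) / (0.08273 + 0.05) = 0.31277 / 0.13273 ≈ 2.3565
Ratio ≈ 2.36:1


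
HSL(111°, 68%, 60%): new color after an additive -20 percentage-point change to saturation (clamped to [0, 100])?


Original S = 68%
Adjustment = -20 percentage points
New S = 68 + (-20) = 48
Clamp to [0, 100] → 48
= HSL(111°, 48%, 60%)


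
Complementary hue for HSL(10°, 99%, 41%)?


Complement = opposite side of color wheel = hue + 180°
H' = (10 + 180) mod 360 = 190°
S and L unchanged.
= HSL(190°, 99%, 41%)


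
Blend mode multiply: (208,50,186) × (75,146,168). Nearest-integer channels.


Multiply: C = A×B/255, rounded to nearest integer
R: 208×75/255 = 15600/255 ≈ 61.176 → 61
G: 50×146/255 = 7300/255 ≈ 28.627 → 29
B: 186×168/255 = 31248/255 ≈ 122.541 → 123
= RGB(61, 29, 123)


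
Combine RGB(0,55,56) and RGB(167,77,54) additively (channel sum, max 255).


Additive: each channel = min(255, C₁+C₂)
R: 0+167 = 167 → 167
G: 55+77 = 132 → 132
B: 56+54 = 110 → 110
= RGB(167, 132, 110)


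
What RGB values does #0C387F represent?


0C → 12 (R)
38 → 56 (G)
7F → 127 (B)
= RGB(12, 56, 127)


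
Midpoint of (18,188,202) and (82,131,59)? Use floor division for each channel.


Midpoint: each channel = ⌊(C₁+C₂)/2⌋
R: ⌊(18+82)/2⌋ = 50
G: ⌊(188+131)/2⌋ = 159
B: ⌊(202+59)/2⌋ = 130
= RGB(50, 159, 130)


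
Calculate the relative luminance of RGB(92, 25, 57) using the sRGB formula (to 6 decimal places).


Linearize each channel (sRGB transfer function): c = v/255; c_lin = c/12.92 if c ≤ 0.04045, else ((c+0.055)/1.055)^2.4
  R: 92/255 ≈ 0.360784 > 0.04045 → ((0.360784+0.055)/1.055)^2.4 ≈ 0.107023
  G: 25/255 ≈ 0.098039 > 0.04045 → ((0.098039+0.055)/1.055)^2.4 ≈ 0.009721
  B: 57/255 ≈ 0.223529 > 0.04045 → ((0.223529+0.055)/1.055)^2.4 ≈ 0.040915
R_lin = 0.107023, G_lin = 0.009721, B_lin = 0.040915
L = 0.2126×R + 0.7152×G + 0.0722×B
L = 0.2126×0.107023 + 0.7152×0.009721 + 0.0722×0.040915
L ≈ 0.032660


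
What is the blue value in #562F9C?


Color: #562F9C
R = 56 = 86
G = 2F = 47
B = 9C = 156
Blue = 156


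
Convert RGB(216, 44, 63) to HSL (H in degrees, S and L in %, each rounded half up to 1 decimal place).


Normalize: R'=216/255≈0.8471, G'=44/255≈0.1725, B'=63/255≈0.2471
Max=216/255, Min=44/255, Δ=Max-Min=172/255
L = (Max+Min)/2 = (216+44)/510 = 260/510 = 0.50980… → L = 51.0%
L > 0.5 → S = Δ/(2-Max-Min) = 172/(510-216-44) = 172/250 = 0.688 → S = 68.8%
(the 1/255 factors cancel in S and H, so raw channel differences can be used)
Max is R' → H = 60 × (((G-B)/Δ) mod 6) = 60 × (((44-63)/172) mod 6)
  (-19)/172 = -0.1104…; negative, so add 6 → 5.8895…
  H = 60 × 5.8895… = 353.372…° → H = 353.4°
= HSL(353.4°, 68.8%, 51.0%)


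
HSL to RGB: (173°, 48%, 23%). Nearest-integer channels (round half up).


H=173°, S=0.48, L=0.23
C = (1-|2L-1|)×S = (1-|-0.54|)×0.48 = 0.2208
H' = H/60 = 173/60 ≈ 2.8833; X = C×(1-|H' mod 2 - 1|) = 0.19504
m = L - C/2 = 0.23 - 0.1104 = 0.1196
Sector ⌊H'⌋ = 2 → (R',G',B') = (0.0, 0.2208, 0.19504)
RGB = ((R'+m)×255, (G'+m)×255, (B'+m)×255) = (30.498, 86.802, 80.2332)
Round half up → RGB(30, 87, 80)


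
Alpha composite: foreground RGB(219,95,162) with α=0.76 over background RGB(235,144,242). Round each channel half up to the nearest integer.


C = α×F + (1-α)×B, with 1-α = 0.24
R: 0.76×219 + 0.24×235 = 166.44 + 56.40 = 222.84 → 223
G: 0.76×95 + 0.24×144 = 72.20 + 34.56 = 106.76 → 107
B: 0.76×162 + 0.24×242 = 123.12 + 58.08 = 181.20 → 181
= RGB(223, 107, 181)


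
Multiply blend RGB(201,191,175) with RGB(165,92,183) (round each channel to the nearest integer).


Multiply: C = A×B/255, rounded to nearest integer
R: 201×165/255 = 33165/255 ≈ 130.059 → 130
G: 191×92/255 = 17572/255 ≈ 68.910 → 69
B: 175×183/255 = 32025/255 ≈ 125.588 → 126
= RGB(130, 69, 126)


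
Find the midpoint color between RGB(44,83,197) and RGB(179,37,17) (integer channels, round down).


Midpoint: each channel = ⌊(C₁+C₂)/2⌋
R: ⌊(44+179)/2⌋ = 111
G: ⌊(83+37)/2⌋ = 60
B: ⌊(197+17)/2⌋ = 107
= RGB(111, 60, 107)


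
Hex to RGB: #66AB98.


66 → 102 (R)
AB → 171 (G)
98 → 152 (B)
= RGB(102, 171, 152)


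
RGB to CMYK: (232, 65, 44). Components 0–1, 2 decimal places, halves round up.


R'=232/255≈0.9098, G'=65/255≈0.2549, B'=44/255≈0.1725
K = 1 - max(R',G',B') = 1 - 232/255 = 23/255 = 0.09019… → 0.09
(1-R'-K)/(1-K) simplifies to (max-R)/max with max = 232:
C = (232-232)/232 = 0/232 = 0 → 0.00
M = (232-65)/232 = 167/232 = 0.71982… → 0.72
Y = (232-44)/232 = 188/232 = 0.81034… → 0.81
= CMYK(0.00, 0.72, 0.81, 0.09)


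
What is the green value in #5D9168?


Color: #5D9168
R = 5D = 93
G = 91 = 145
B = 68 = 104
Green = 145


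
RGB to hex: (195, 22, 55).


R = 195 → C3 (hex)
G = 22 → 16 (hex)
B = 55 → 37 (hex)
Hex = #C31637


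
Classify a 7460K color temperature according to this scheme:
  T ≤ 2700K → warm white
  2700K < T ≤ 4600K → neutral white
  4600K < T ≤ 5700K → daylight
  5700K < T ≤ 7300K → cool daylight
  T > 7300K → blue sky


Temperature: 7460K
7460K > 7300K → blue sky
Classification: blue sky


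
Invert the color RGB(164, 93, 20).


Invert: (255-R, 255-G, 255-B)
R: 255-164 = 91
G: 255-93 = 162
B: 255-20 = 235
= RGB(91, 162, 235)


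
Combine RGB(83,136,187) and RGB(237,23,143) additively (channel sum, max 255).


Additive: each channel = min(255, C₁+C₂)
R: 83+237 = 320 → 255
G: 136+23 = 159 → 159
B: 187+143 = 330 → 255
= RGB(255, 159, 255)


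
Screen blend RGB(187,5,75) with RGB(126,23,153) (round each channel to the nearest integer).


Screen: C = 255 - (255-A)×(255-B)/255, rounded to nearest integer
R: 255 - (255-187)×(255-126)/255 = 255 - 8772/255 ≈ 255 - 34.400 = 220.600 → 221
G: 255 - (255-5)×(255-23)/255 = 255 - 58000/255 ≈ 255 - 227.451 = 27.549 → 28
B: 255 - (255-75)×(255-153)/255 = 255 - 18360/255 ≈ 255 - 72.000 = 183.000 → 183
= RGB(221, 28, 183)


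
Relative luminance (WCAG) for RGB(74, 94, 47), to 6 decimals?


Linearize each channel (sRGB transfer function): c = v/255; c_lin = c/12.92 if c ≤ 0.04045, else ((c+0.055)/1.055)^2.4
  R: 74/255 ≈ 0.290196 > 0.04045 → ((0.290196+0.055)/1.055)^2.4 ≈ 0.068478
  G: 94/255 ≈ 0.368627 > 0.04045 → ((0.368627+0.055)/1.055)^2.4 ≈ 0.111932
  B: 47/255 ≈ 0.184314 > 0.04045 → ((0.184314+0.055)/1.055)^2.4 ≈ 0.028426
R_lin = 0.068478, G_lin = 0.111932, B_lin = 0.028426
L = 0.2126×R + 0.7152×G + 0.0722×B
L = 0.2126×0.068478 + 0.7152×0.111932 + 0.0722×0.028426
L ≈ 0.096665


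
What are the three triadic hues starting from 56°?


Triadic: equally spaced at 120° intervals
H1 = 56°
H2 = (56 + 120) mod 360 = 176°
H3 = (56 + 240) mod 360 = 296°
Triadic = 56°, 176°, 296°


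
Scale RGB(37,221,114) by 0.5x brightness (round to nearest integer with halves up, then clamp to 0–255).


Multiply each channel by 0.5, round half up, clamp to [0, 255]
R: 37×0.5 = 18.5 → round → 19
G: 221×0.5 = 110.5 → round → 111
B: 114×0.5 = 57
= RGB(19, 111, 57)


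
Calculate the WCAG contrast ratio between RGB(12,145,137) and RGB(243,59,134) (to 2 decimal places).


Linearize each sRGB channel c=v/255: c/12.92 if c ≤ 0.04045 else ((c+0.055)/1.055)^2.4
L = 0.2126×R_lin + 0.7152×G_lin + 0.0722×B_lin
Color 1 (12,145,137):
  R=12: 12/255≈0.0471 > 0.04045 → ((0.0471+0.055)/1.055)^2.4 ≈ 0.00368
  G=145: 145/255≈0.5686 > 0.04045 → ((0.5686+0.055)/1.055)^2.4 ≈ 0.28315
  B=137: 137/255≈0.5373 > 0.04045 → ((0.5373+0.055)/1.055)^2.4 ≈ 0.25016
  L1 = 0.2126×0.00368 + 0.7152×0.28315 + 0.0722×0.25016 ≈ 0.22135
Color 2 (243,59,134):
  R=243: 243/255≈0.9529 > 0.04045 → ((0.9529+0.055)/1.055)^2.4 ≈ 0.89627
  G=59: 59/255≈0.2314 > 0.04045 → ((0.2314+0.055)/1.055)^2.4 ≈ 0.04374
  B=134: 134/255≈0.5255 > 0.04045 → ((0.5255+0.055)/1.055)^2.4 ≈ 0.23840
  L2 = 0.2126×0.89627 + 0.7152×0.04374 + 0.0722×0.23840 ≈ 0.23904
Lighter = 0.23904, Darker = 0.22135
Ratio = (L_lighter + 0.05) / (L_darker + 0.05)
Ratio = (0.23904 + 0.05) / (0.22135 + 0.05) = 0.28904 / 0.27135 ≈ 1.0652
Ratio ≈ 1.07:1


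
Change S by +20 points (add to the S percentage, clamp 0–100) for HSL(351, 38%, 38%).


Original S = 38%
Adjustment = +20 percentage points
New S = 38 + (20) = 58
Clamp to [0, 100] → 58
= HSL(351°, 58%, 38%)


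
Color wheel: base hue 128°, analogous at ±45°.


Base hue: 128°
Left analog: (128 - 45) mod 360 = 83°
Right analog: (128 + 45) mod 360 = 173°
Analogous hues = 83° and 173°


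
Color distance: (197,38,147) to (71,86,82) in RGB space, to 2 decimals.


d = √[(R₁-R₂)² + (G₁-G₂)² + (B₁-B₂)²]
d = √[(197-71)² + (38-86)² + (147-82)²]
d = √[15876 + 2304 + 4225]
d = √22405
d ≈ 149.68


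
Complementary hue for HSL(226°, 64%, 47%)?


Complement = opposite side of color wheel = hue + 180°
H' = (226 + 180) mod 360 = 46°
S and L unchanged.
= HSL(46°, 64%, 47%)


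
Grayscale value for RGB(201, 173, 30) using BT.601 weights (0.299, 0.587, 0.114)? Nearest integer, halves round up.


Gray = 0.299×R + 0.587×G + 0.114×B
Gray = 0.299×201 + 0.587×173 + 0.114×30
Gray = 60.099 + 101.551 + 3.420
Gray = 165.070 → round half up → 165
Gray = 165


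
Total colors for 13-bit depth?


Colors = 2^bits = 2^13
= 8,192 colors


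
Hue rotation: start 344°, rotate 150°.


New hue = (H + rotation) mod 360
New hue = (344 + 150) mod 360
= 494 mod 360
= 134°


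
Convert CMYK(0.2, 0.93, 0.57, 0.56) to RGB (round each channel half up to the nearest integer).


R = 255 × (1-C) × (1-K) = 255 × 0.80 × 0.44 = 89.76 → 90
G = 255 × (1-M) × (1-K) = 255 × 0.07 × 0.44 = 7.854 → 8
B = 255 × (1-Y) × (1-K) = 255 × 0.43 × 0.44 = 48.246 → 48
= RGB(90, 8, 48)


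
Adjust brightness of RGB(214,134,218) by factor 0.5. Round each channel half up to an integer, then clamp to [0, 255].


Multiply each channel by 0.5, round half up, clamp to [0, 255]
R: 214×0.5 = 107
G: 134×0.5 = 67
B: 218×0.5 = 109
= RGB(107, 67, 109)


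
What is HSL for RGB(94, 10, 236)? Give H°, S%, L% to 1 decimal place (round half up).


Normalize: R'=94/255≈0.3686, G'=10/255≈0.0392, B'=236/255≈0.9255
Max=236/255, Min=10/255, Δ=Max-Min=226/255
L = (Max+Min)/2 = (236+10)/510 = 246/510 = 0.48235… → L = 48.2%
L ≤ 0.5 → S = Δ/(Max+Min) = 226/(236+10) = 226/246 = 0.91869… → S = 91.9%
(the 1/255 factors cancel in S and H, so raw channel differences can be used)
Max is B' → H = 60 × ((R-G)/Δ + 4) = 60 × ((94-10)/226 + 4)
  84/226 + 4 = 0.3716… + 4 = 4.3716…
  H = 60 × 4.3716… = 262.300…° → H = 262.3°
= HSL(262.3°, 91.9%, 48.2%)


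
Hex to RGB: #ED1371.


ED → 237 (R)
13 → 19 (G)
71 → 113 (B)
= RGB(237, 19, 113)


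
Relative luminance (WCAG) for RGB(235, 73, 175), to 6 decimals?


Linearize each channel (sRGB transfer function): c = v/255; c_lin = c/12.92 if c ≤ 0.04045, else ((c+0.055)/1.055)^2.4
  R: 235/255 ≈ 0.921569 > 0.04045 → ((0.921569+0.055)/1.055)^2.4 ≈ 0.830770
  G: 73/255 ≈ 0.286275 > 0.04045 → ((0.286275+0.055)/1.055)^2.4 ≈ 0.066626
  B: 175/255 ≈ 0.686275 > 0.04045 → ((0.686275+0.055)/1.055)^2.4 ≈ 0.428690
R_lin = 0.830770, G_lin = 0.066626, B_lin = 0.428690
L = 0.2126×R + 0.7152×G + 0.0722×B
L = 0.2126×0.830770 + 0.7152×0.066626 + 0.0722×0.428690
L ≈ 0.255224


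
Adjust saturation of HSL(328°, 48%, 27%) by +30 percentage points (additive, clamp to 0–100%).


Original S = 48%
Adjustment = +30 percentage points
New S = 48 + (30) = 78
Clamp to [0, 100] → 78
= HSL(328°, 78%, 27%)


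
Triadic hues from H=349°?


Triadic: equally spaced at 120° intervals
H1 = 349°
H2 = (349 + 120) mod 360 = 109°
H3 = (349 + 240) mod 360 = 229°
Triadic = 349°, 109°, 229°


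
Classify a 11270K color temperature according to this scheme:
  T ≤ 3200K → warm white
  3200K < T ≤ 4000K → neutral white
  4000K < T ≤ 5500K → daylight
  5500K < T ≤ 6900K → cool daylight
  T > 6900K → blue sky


Temperature: 11270K
11270K > 6900K → blue sky
Classification: blue sky


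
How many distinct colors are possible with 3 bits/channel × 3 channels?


Total bits = 3 bits/channel × 3 channels = 9 bits
Distinct colors = 2^9
= 512 colors


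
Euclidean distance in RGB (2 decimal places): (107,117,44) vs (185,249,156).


d = √[(R₁-R₂)² + (G₁-G₂)² + (B₁-B₂)²]
d = √[(107-185)² + (117-249)² + (44-156)²]
d = √[6084 + 17424 + 12544]
d = √36052
d ≈ 189.87


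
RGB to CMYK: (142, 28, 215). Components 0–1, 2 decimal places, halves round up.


R'=142/255≈0.5569, G'=28/255≈0.1098, B'=215/255≈0.8431
K = 1 - max(R',G',B') = 1 - 215/255 = 40/255 = 0.15686… → 0.16
(1-R'-K)/(1-K) simplifies to (max-R)/max with max = 215:
C = (215-142)/215 = 73/215 = 0.33953… → 0.34
M = (215-28)/215 = 187/215 = 0.86976… → 0.87
Y = (215-215)/215 = 0/215 = 0 → 0.00
= CMYK(0.34, 0.87, 0.00, 0.16)


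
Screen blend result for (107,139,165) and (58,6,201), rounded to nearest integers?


Screen: C = 255 - (255-A)×(255-B)/255, rounded to nearest integer
R: 255 - (255-107)×(255-58)/255 = 255 - 29156/255 ≈ 255 - 114.337 = 140.663 → 141
G: 255 - (255-139)×(255-6)/255 = 255 - 28884/255 ≈ 255 - 113.271 = 141.729 → 142
B: 255 - (255-165)×(255-201)/255 = 255 - 4860/255 ≈ 255 - 19.059 = 235.941 → 236
= RGB(141, 142, 236)


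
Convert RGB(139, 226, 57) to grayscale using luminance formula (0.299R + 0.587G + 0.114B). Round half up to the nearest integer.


Gray = 0.299×R + 0.587×G + 0.114×B
Gray = 0.299×139 + 0.587×226 + 0.114×57
Gray = 41.561 + 132.662 + 6.498
Gray = 180.721 → round half up → 181
Gray = 181


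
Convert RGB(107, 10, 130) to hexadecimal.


R = 107 → 6B (hex)
G = 10 → 0A (hex)
B = 130 → 82 (hex)
Hex = #6B0A82


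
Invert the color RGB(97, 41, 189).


Invert: (255-R, 255-G, 255-B)
R: 255-97 = 158
G: 255-41 = 214
B: 255-189 = 66
= RGB(158, 214, 66)


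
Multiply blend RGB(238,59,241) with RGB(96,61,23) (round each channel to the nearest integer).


Multiply: C = A×B/255, rounded to nearest integer
R: 238×96/255 = 22848/255 ≈ 89.600 → 90
G: 59×61/255 = 3599/255 ≈ 14.114 → 14
B: 241×23/255 = 5543/255 ≈ 21.737 → 22
= RGB(90, 14, 22)


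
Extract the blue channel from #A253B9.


Color: #A253B9
R = A2 = 162
G = 53 = 83
B = B9 = 185
Blue = 185


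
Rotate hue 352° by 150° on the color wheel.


New hue = (H + rotation) mod 360
New hue = (352 + 150) mod 360
= 502 mod 360
= 142°


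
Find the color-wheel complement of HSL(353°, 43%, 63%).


Complement = opposite side of color wheel = hue + 180°
H' = (353 + 180) mod 360 = 173°
S and L unchanged.
= HSL(173°, 43%, 63%)


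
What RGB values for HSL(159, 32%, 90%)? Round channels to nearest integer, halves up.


H=159°, S=0.32, L=0.90
C = (1-|2L-1|)×S = (1-|0.80|)×0.32 = 0.064
H' = H/60 = 159/60 ≈ 2.6500; X = C×(1-|H' mod 2 - 1|) = 0.0416
m = L - C/2 = 0.90 - 0.032 = 0.868
Sector ⌊H'⌋ = 2 → (R',G',B') = (0.0, 0.064, 0.0416)
RGB = ((R'+m)×255, (G'+m)×255, (B'+m)×255) = (221.34, 237.66, 231.948)
Round half up → RGB(221, 238, 232)


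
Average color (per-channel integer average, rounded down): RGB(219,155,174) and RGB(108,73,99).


Midpoint: each channel = ⌊(C₁+C₂)/2⌋
R: ⌊(219+108)/2⌋ = 163
G: ⌊(155+73)/2⌋ = 114
B: ⌊(174+99)/2⌋ = 136
= RGB(163, 114, 136)


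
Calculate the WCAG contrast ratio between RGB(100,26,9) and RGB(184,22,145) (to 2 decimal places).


Linearize each sRGB channel c=v/255: c/12.92 if c ≤ 0.04045 else ((c+0.055)/1.055)^2.4
L = 0.2126×R_lin + 0.7152×G_lin + 0.0722×B_lin
Color 1 (100,26,9):
  R=100: 100/255≈0.3922 > 0.04045 → ((0.3922+0.055)/1.055)^2.4 ≈ 0.12744
  G=26: 26/255≈0.1020 > 0.04045 → ((0.1020+0.055)/1.055)^2.4 ≈ 0.01033
  B=9: 9/255≈0.0353 ≤ 0.04045 → 0.0353/12.92 ≈ 0.00273
  L1 = 0.2126×0.12744 + 0.7152×0.01033 + 0.0722×0.00273 ≈ 0.03468
Color 2 (184,22,145):
  R=184: 184/255≈0.7216 > 0.04045 → ((0.7216+0.055)/1.055)^2.4 ≈ 0.47932
  G=22: 22/255≈0.0863 > 0.04045 → ((0.0863+0.055)/1.055)^2.4 ≈ 0.00802
  B=145: 145/255≈0.5686 > 0.04045 → ((0.5686+0.055)/1.055)^2.4 ≈ 0.28315
  L2 = 0.2126×0.47932 + 0.7152×0.00802 + 0.0722×0.28315 ≈ 0.12808
Lighter = 0.12808, Darker = 0.03468
Ratio = (L_lighter + 0.05) / (L_darker + 0.05)
Ratio = (0.12808 + 0.05) / (0.03468 + 0.05) = 0.17808 / 0.08468 ≈ 2.1031
Ratio ≈ 2.10:1


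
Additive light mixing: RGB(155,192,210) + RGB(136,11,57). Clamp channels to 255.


Additive: each channel = min(255, C₁+C₂)
R: 155+136 = 291 → 255
G: 192+11 = 203 → 203
B: 210+57 = 267 → 255
= RGB(255, 203, 255)


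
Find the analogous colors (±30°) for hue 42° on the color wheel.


Base hue: 42°
Left analog: (42 - 30) mod 360 = 12°
Right analog: (42 + 30) mod 360 = 72°
Analogous hues = 12° and 72°


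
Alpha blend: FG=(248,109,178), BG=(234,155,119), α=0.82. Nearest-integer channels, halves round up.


C = α×F + (1-α)×B, with 1-α = 0.18
R: 0.82×248 + 0.18×234 = 203.36 + 42.12 = 245.48 → 245
G: 0.82×109 + 0.18×155 = 89.38 + 27.90 = 117.28 → 117
B: 0.82×178 + 0.18×119 = 145.96 + 21.42 = 167.38 → 167
= RGB(245, 117, 167)


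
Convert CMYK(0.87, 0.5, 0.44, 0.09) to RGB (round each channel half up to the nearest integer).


R = 255 × (1-C) × (1-K) = 255 × 0.13 × 0.91 = 30.1665 → 30
G = 255 × (1-M) × (1-K) = 255 × 0.50 × 0.91 = 116.025 → 116
B = 255 × (1-Y) × (1-K) = 255 × 0.56 × 0.91 = 129.948 → 130
= RGB(30, 116, 130)


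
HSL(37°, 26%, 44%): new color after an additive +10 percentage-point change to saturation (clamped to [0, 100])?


Original S = 26%
Adjustment = +10 percentage points
New S = 26 + (10) = 36
Clamp to [0, 100] → 36
= HSL(37°, 36%, 44%)


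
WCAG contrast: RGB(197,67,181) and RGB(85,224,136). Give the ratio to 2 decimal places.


Linearize each sRGB channel c=v/255: c/12.92 if c ≤ 0.04045 else ((c+0.055)/1.055)^2.4
L = 0.2126×R_lin + 0.7152×G_lin + 0.0722×B_lin
Color 1 (197,67,181):
  R=197: 197/255≈0.7725 > 0.04045 → ((0.7725+0.055)/1.055)^2.4 ≈ 0.55834
  G=67: 67/255≈0.2627 > 0.04045 → ((0.2627+0.055)/1.055)^2.4 ≈ 0.05613
  B=181: 181/255≈0.7098 > 0.04045 → ((0.7098+0.055)/1.055)^2.4 ≈ 0.46208
  L1 = 0.2126×0.55834 + 0.7152×0.05613 + 0.0722×0.46208 ≈ 0.19221
Color 2 (85,224,136):
  R=85: 85/255≈0.3333 > 0.04045 → ((0.3333+0.055)/1.055)^2.4 ≈ 0.09084
  G=224: 224/255≈0.8784 > 0.04045 → ((0.8784+0.055)/1.055)^2.4 ≈ 0.74540
  B=136: 136/255≈0.5333 > 0.04045 → ((0.5333+0.055)/1.055)^2.4 ≈ 0.24620
  L2 = 0.2126×0.09084 + 0.7152×0.74540 + 0.0722×0.24620 ≈ 0.57020
Lighter = 0.57020, Darker = 0.19221
Ratio = (L_lighter + 0.05) / (L_darker + 0.05)
Ratio = (0.57020 + 0.05) / (0.19221 + 0.05) = 0.62020 / 0.24221 ≈ 2.5606
Ratio ≈ 2.56:1


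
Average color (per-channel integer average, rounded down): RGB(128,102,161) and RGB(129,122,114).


Midpoint: each channel = ⌊(C₁+C₂)/2⌋
R: ⌊(128+129)/2⌋ = 128
G: ⌊(102+122)/2⌋ = 112
B: ⌊(161+114)/2⌋ = 137
= RGB(128, 112, 137)


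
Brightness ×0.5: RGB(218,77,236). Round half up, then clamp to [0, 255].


Multiply each channel by 0.5, round half up, clamp to [0, 255]
R: 218×0.5 = 109
G: 77×0.5 = 38.5 → round → 39
B: 236×0.5 = 118
= RGB(109, 39, 118)


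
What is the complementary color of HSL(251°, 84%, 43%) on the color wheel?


Complement = opposite side of color wheel = hue + 180°
H' = (251 + 180) mod 360 = 71°
S and L unchanged.
= HSL(71°, 84%, 43%)


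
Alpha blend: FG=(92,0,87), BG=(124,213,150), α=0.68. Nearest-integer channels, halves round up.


C = α×F + (1-α)×B, with 1-α = 0.32
R: 0.68×92 + 0.32×124 = 62.56 + 39.68 = 102.24 → 102
G: 0.68×0 + 0.32×213 = 0.00 + 68.16 = 68.16 → 68
B: 0.68×87 + 0.32×150 = 59.16 + 48.00 = 107.16 → 107
= RGB(102, 68, 107)


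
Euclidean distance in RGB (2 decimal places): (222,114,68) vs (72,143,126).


d = √[(R₁-R₂)² + (G₁-G₂)² + (B₁-B₂)²]
d = √[(222-72)² + (114-143)² + (68-126)²]
d = √[22500 + 841 + 3364]
d = √26705
d ≈ 163.42


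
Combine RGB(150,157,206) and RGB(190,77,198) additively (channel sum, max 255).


Additive: each channel = min(255, C₁+C₂)
R: 150+190 = 340 → 255
G: 157+77 = 234 → 234
B: 206+198 = 404 → 255
= RGB(255, 234, 255)


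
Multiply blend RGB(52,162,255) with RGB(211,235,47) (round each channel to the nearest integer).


Multiply: C = A×B/255, rounded to nearest integer
R: 52×211/255 = 10972/255 ≈ 43.027 → 43
G: 162×235/255 = 38070/255 ≈ 149.294 → 149
B: 255×47/255 = 11985/255 ≈ 47.000 → 47
= RGB(43, 149, 47)


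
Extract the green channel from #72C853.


Color: #72C853
R = 72 = 114
G = C8 = 200
B = 53 = 83
Green = 200


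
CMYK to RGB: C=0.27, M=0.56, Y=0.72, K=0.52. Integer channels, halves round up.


R = 255 × (1-C) × (1-K) = 255 × 0.73 × 0.48 = 89.352 → 89
G = 255 × (1-M) × (1-K) = 255 × 0.44 × 0.48 = 53.856 → 54
B = 255 × (1-Y) × (1-K) = 255 × 0.28 × 0.48 = 34.272 → 34
= RGB(89, 54, 34)


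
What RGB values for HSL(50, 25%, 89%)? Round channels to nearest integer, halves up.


H=50°, S=0.25, L=0.89
C = (1-|2L-1|)×S = (1-|0.78|)×0.25 = 0.055
H' = H/60 = 50/60 ≈ 0.8333; X = C×(1-|H' mod 2 - 1|) ≈ 0.0458
m = L - C/2 = 0.89 - 0.0275 = 0.8625
Sector ⌊H'⌋ = 0 → (R',G',B') = (0.055, ≈0.0458, 0.0)
RGB = ((R'+m)×255, (G'+m)×255, (B'+m)×255) = (233.9625, 231.625, 219.9375)
Round half up → RGB(234, 232, 220)


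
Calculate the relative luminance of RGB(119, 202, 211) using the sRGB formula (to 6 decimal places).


Linearize each channel (sRGB transfer function): c = v/255; c_lin = c/12.92 if c ≤ 0.04045, else ((c+0.055)/1.055)^2.4
  R: 119/255 ≈ 0.466667 > 0.04045 → ((0.466667+0.055)/1.055)^2.4 ≈ 0.184475
  G: 202/255 ≈ 0.792157 > 0.04045 → ((0.792157+0.055)/1.055)^2.4 ≈ 0.590619
  B: 211/255 ≈ 0.827451 > 0.04045 → ((0.827451+0.055)/1.055)^2.4 ≈ 0.651406
R_lin = 0.184475, G_lin = 0.590619, B_lin = 0.651406
L = 0.2126×R + 0.7152×G + 0.0722×B
L = 0.2126×0.184475 + 0.7152×0.590619 + 0.0722×0.651406
L ≈ 0.508661


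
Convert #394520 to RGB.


39 → 57 (R)
45 → 69 (G)
20 → 32 (B)
= RGB(57, 69, 32)


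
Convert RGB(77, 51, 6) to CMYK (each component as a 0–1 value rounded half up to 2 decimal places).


R'=77/255≈0.3020, G'=51/255≈0.2000, B'=6/255≈0.0235
K = 1 - max(R',G',B') = 1 - 77/255 = 178/255 = 0.69803… → 0.70
(1-R'-K)/(1-K) simplifies to (max-R)/max with max = 77:
C = (77-77)/77 = 0/77 = 0 → 0.00
M = (77-51)/77 = 26/77 = 0.33766… → 0.34
Y = (77-6)/77 = 71/77 = 0.92207… → 0.92
= CMYK(0.00, 0.34, 0.92, 0.70)


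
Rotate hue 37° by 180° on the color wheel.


New hue = (H + rotation) mod 360
New hue = (37 + 180) mod 360
= 217 mod 360
= 217°


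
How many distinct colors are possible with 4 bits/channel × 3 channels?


Total bits = 4 bits/channel × 3 channels = 12 bits
Distinct colors = 2^12
= 4,096 colors


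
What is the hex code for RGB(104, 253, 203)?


R = 104 → 68 (hex)
G = 253 → FD (hex)
B = 203 → CB (hex)
Hex = #68FDCB


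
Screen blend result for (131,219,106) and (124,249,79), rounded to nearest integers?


Screen: C = 255 - (255-A)×(255-B)/255, rounded to nearest integer
R: 255 - (255-131)×(255-124)/255 = 255 - 16244/255 ≈ 255 - 63.702 = 191.298 → 191
G: 255 - (255-219)×(255-249)/255 = 255 - 216/255 ≈ 255 - 0.847 = 254.153 → 254
B: 255 - (255-106)×(255-79)/255 = 255 - 26224/255 ≈ 255 - 102.839 = 152.161 → 152
= RGB(191, 254, 152)


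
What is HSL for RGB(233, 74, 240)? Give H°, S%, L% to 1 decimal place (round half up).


Normalize: R'=233/255≈0.9137, G'=74/255≈0.2902, B'=240/255≈0.9412
Max=240/255, Min=74/255, Δ=Max-Min=166/255
L = (Max+Min)/2 = (240+74)/510 = 314/510 = 0.61568… → L = 61.6%
L > 0.5 → S = Δ/(2-Max-Min) = 166/(510-240-74) = 166/196 = 0.84693… → S = 84.7%
(the 1/255 factors cancel in S and H, so raw channel differences can be used)
Max is B' → H = 60 × ((R-G)/Δ + 4) = 60 × ((233-74)/166 + 4)
  159/166 + 4 = 0.9578… + 4 = 4.9578…
  H = 60 × 4.9578… = 297.469…° → H = 297.5°
= HSL(297.5°, 84.7%, 61.6%)


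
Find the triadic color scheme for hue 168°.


Triadic: equally spaced at 120° intervals
H1 = 168°
H2 = (168 + 120) mod 360 = 288°
H3 = (168 + 240) mod 360 = 48°
Triadic = 168°, 288°, 48°


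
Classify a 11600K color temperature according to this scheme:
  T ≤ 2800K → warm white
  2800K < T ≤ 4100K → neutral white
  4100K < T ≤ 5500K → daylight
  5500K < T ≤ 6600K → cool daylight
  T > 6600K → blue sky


Temperature: 11600K
11600K > 6600K → blue sky
Classification: blue sky


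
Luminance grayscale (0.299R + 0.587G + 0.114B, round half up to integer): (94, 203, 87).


Gray = 0.299×R + 0.587×G + 0.114×B
Gray = 0.299×94 + 0.587×203 + 0.114×87
Gray = 28.106 + 119.161 + 9.918
Gray = 157.185 → round half up → 157
Gray = 157


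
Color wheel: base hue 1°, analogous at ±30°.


Base hue: 1°
Left analog: (1 - 30) mod 360 = 331°
Right analog: (1 + 30) mod 360 = 31°
Analogous hues = 331° and 31°


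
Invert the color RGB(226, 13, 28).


Invert: (255-R, 255-G, 255-B)
R: 255-226 = 29
G: 255-13 = 242
B: 255-28 = 227
= RGB(29, 242, 227)


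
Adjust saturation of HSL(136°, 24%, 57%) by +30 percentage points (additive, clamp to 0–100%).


Original S = 24%
Adjustment = +30 percentage points
New S = 24 + (30) = 54
Clamp to [0, 100] → 54
= HSL(136°, 54%, 57%)


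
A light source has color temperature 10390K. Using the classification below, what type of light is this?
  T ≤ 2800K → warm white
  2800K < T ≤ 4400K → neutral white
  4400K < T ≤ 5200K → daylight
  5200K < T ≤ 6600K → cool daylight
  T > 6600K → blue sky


Temperature: 10390K
10390K > 6600K → blue sky
Classification: blue sky


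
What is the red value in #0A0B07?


Color: #0A0B07
R = 0A = 10
G = 0B = 11
B = 07 = 7
Red = 10


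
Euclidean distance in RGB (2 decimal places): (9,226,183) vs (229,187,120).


d = √[(R₁-R₂)² + (G₁-G₂)² + (B₁-B₂)²]
d = √[(9-229)² + (226-187)² + (183-120)²]
d = √[48400 + 1521 + 3969]
d = √53890
d ≈ 232.14


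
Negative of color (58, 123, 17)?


Invert: (255-R, 255-G, 255-B)
R: 255-58 = 197
G: 255-123 = 132
B: 255-17 = 238
= RGB(197, 132, 238)


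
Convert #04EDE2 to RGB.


04 → 4 (R)
ED → 237 (G)
E2 → 226 (B)
= RGB(4, 237, 226)


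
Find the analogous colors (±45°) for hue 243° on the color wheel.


Base hue: 243°
Left analog: (243 - 45) mod 360 = 198°
Right analog: (243 + 45) mod 360 = 288°
Analogous hues = 198° and 288°


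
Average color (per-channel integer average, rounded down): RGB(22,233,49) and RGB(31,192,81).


Midpoint: each channel = ⌊(C₁+C₂)/2⌋
R: ⌊(22+31)/2⌋ = 26
G: ⌊(233+192)/2⌋ = 212
B: ⌊(49+81)/2⌋ = 65
= RGB(26, 212, 65)


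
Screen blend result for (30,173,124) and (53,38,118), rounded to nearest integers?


Screen: C = 255 - (255-A)×(255-B)/255, rounded to nearest integer
R: 255 - (255-30)×(255-53)/255 = 255 - 45450/255 ≈ 255 - 178.235 = 76.765 → 77
G: 255 - (255-173)×(255-38)/255 = 255 - 17794/255 ≈ 255 - 69.780 = 185.220 → 185
B: 255 - (255-124)×(255-118)/255 = 255 - 17947/255 ≈ 255 - 70.380 = 184.620 → 185
= RGB(77, 185, 185)


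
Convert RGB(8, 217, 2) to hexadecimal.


R = 8 → 08 (hex)
G = 217 → D9 (hex)
B = 2 → 02 (hex)
Hex = #08D902


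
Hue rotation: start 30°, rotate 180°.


New hue = (H + rotation) mod 360
New hue = (30 + 180) mod 360
= 210 mod 360
= 210°


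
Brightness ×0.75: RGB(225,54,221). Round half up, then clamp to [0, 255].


Multiply each channel by 0.75, round half up, clamp to [0, 255]
R: 225×0.75 = 168.75 → round → 169
G: 54×0.75 = 40.5 → round → 41
B: 221×0.75 = 165.75 → round → 166
= RGB(169, 41, 166)


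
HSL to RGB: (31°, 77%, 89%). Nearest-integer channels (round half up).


H=31°, S=0.77, L=0.89
C = (1-|2L-1|)×S = (1-|0.78|)×0.77 = 0.1694
H' = H/60 = 31/60 ≈ 0.5167; X = C×(1-|H' mod 2 - 1|) ≈ 0.0875
m = L - C/2 = 0.89 - 0.0847 = 0.8053
Sector ⌊H'⌋ = 0 → (R',G',B') = (0.1694, ≈0.0875, 0.0)
RGB = ((R'+m)×255, (G'+m)×255, (B'+m)×255) = (248.5485, 227.66995, 205.3515)
Round half up → RGB(249, 228, 205)


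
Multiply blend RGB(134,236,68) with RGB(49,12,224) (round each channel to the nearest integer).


Multiply: C = A×B/255, rounded to nearest integer
R: 134×49/255 = 6566/255 ≈ 25.749 → 26
G: 236×12/255 = 2832/255 ≈ 11.106 → 11
B: 68×224/255 = 15232/255 ≈ 59.733 → 60
= RGB(26, 11, 60)


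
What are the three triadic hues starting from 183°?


Triadic: equally spaced at 120° intervals
H1 = 183°
H2 = (183 + 120) mod 360 = 303°
H3 = (183 + 240) mod 360 = 63°
Triadic = 183°, 303°, 63°


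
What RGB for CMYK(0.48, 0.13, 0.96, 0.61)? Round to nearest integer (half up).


R = 255 × (1-C) × (1-K) = 255 × 0.52 × 0.39 = 51.714 → 52
G = 255 × (1-M) × (1-K) = 255 × 0.87 × 0.39 = 86.5215 → 87
B = 255 × (1-Y) × (1-K) = 255 × 0.04 × 0.39 = 3.978 → 4
= RGB(52, 87, 4)


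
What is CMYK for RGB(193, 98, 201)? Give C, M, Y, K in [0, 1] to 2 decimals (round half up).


R'=193/255≈0.7569, G'=98/255≈0.3843, B'=201/255≈0.7882
K = 1 - max(R',G',B') = 1 - 201/255 = 54/255 = 0.21176… → 0.21
(1-R'-K)/(1-K) simplifies to (max-R)/max with max = 201:
C = (201-193)/201 = 8/201 = 0.03980… → 0.04
M = (201-98)/201 = 103/201 = 0.51243… → 0.51
Y = (201-201)/201 = 0/201 = 0 → 0.00
= CMYK(0.04, 0.51, 0.00, 0.21)


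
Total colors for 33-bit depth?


Colors = 2^bits = 2^33
= 8,589,934,592 colors


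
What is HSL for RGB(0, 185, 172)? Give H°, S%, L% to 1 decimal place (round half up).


Normalize: R'=0/255≈0.0000, G'=185/255≈0.7255, B'=172/255≈0.6745
Max=185/255, Min=0/255, Δ=Max-Min=185/255
L = (Max+Min)/2 = (185+0)/510 = 185/510 = 0.36274… → L = 36.3%
L ≤ 0.5 → S = Δ/(Max+Min) = 185/(185+0) = 185/185 = 1 → S = 100.0%
(the 1/255 factors cancel in S and H, so raw channel differences can be used)
Max is G' → H = 60 × ((B-R)/Δ + 2) = 60 × ((172-0)/185 + 2)
  172/185 + 2 = 0.9297… + 2 = 2.9297…
  H = 60 × 2.9297… = 175.783…° → H = 175.8°
= HSL(175.8°, 100.0%, 36.3%)


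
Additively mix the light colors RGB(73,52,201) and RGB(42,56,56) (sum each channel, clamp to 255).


Additive: each channel = min(255, C₁+C₂)
R: 73+42 = 115 → 115
G: 52+56 = 108 → 108
B: 201+56 = 257 → 255
= RGB(115, 108, 255)
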